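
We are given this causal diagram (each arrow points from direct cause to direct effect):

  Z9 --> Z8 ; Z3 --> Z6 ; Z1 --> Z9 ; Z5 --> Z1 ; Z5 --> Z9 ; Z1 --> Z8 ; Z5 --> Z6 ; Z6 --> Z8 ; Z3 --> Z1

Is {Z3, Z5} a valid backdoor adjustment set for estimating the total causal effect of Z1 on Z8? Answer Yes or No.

Backdoor paths from Z1 to Z8 (paths whose first edge points into Z1):
  P1: Z1 <- Z5 -> Z9 -> Z8
  P2: Z1 <- Z5 -> Z6 -> Z8
  P3: Z1 <- Z3 -> Z6 <- Z5 -> Z9 -> Z8
  P4: Z1 <- Z3 -> Z6 -> Z8
Condition 1 (no descendant of Z1 in the set): holds — descendants of Z1 are {Z8, Z9}; none are in {Z3, Z5}.
Condition 2 (every backdoor path blocked by {Z3, Z5}):
  P1: blocked at fork node Z5 ∈ conditioning set.
  P2: blocked at fork node Z5 ∈ conditioning set.
  P3: blocked at fork node Z3 ∈ conditioning set.
  P4: blocked at fork node Z3 ∈ conditioning set.
{Z3, Z5} satisfies the backdoor criterion.

Yes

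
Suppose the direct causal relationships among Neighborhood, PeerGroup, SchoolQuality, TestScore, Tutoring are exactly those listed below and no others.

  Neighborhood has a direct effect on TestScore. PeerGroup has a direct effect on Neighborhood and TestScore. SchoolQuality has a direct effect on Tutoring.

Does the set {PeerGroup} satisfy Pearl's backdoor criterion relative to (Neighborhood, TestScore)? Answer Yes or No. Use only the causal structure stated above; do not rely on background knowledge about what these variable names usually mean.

Yes

Backdoor paths from Neighborhood to TestScore (paths whose first edge points into Neighborhood):
  P1: Neighborhood <- PeerGroup -> TestScore
Condition 1 (no descendant of Neighborhood in the set): holds — descendants of Neighborhood are {TestScore}; none are in {PeerGroup}.
Condition 2 (every backdoor path blocked by {PeerGroup}):
  P1: blocked at fork node PeerGroup ∈ conditioning set.
{PeerGroup} satisfies the backdoor criterion.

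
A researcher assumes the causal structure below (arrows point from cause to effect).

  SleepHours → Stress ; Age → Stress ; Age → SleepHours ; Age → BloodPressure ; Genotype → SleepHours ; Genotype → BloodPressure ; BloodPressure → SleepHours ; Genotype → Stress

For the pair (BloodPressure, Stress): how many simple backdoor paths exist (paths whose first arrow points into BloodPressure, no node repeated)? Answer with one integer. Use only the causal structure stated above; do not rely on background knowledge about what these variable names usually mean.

6

A backdoor path from BloodPressure to Stress is any simple undirected path whose first edge points into BloodPressure (i.e. leaves BloodPressure via a parent).
Parents of BloodPressure: {Age, Genotype}.
Enumerating:
  P1: BloodPressure <- Age -> SleepHours <- Genotype -> Stress
  P2: BloodPressure <- Age -> SleepHours -> Stress
  P3: BloodPressure <- Age -> Stress
  P4: BloodPressure <- Genotype -> SleepHours <- Age -> Stress
  P5: BloodPressure <- Genotype -> SleepHours -> Stress
  P6: BloodPressure <- Genotype -> Stress
That exhausts the simple backdoor paths. Count: 6.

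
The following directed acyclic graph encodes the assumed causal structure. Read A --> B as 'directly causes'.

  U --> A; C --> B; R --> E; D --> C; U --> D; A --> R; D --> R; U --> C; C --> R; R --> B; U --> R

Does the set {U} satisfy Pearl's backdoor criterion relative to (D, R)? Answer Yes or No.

Backdoor paths from D to R (paths whose first edge points into D):
  P1: D <- U -> C -> R
  P2: D <- U -> C -> B <- R
  P3: D <- U -> A -> R
  P4: D <- U -> R
Condition 1 (no descendant of D in the set): holds — descendants of D are {B, C, E, R}; none are in {U}.
Condition 2 (every backdoor path blocked by {U}):
  P1: blocked at fork node U ∈ conditioning set.
  P2: blocked at fork node U ∈ conditioning set.
  P3: blocked at fork node U ∈ conditioning set.
  P4: blocked at fork node U ∈ conditioning set.
{U} satisfies the backdoor criterion.

Yes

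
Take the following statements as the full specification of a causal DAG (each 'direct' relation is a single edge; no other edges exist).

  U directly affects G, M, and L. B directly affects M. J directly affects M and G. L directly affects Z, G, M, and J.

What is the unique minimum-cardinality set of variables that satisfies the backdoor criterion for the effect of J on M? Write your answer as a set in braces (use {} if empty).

Variables eligible for adjustment (non-descendants of J, excluding J and M): {B, L, U, Z}.
Backdoor paths from J to M:
  P1: J <- L <- U -> M
  P2: J <- L -> M
  P3: J <- L -> G <- U -> M
The empty set is not sufficient: P1 (J <- L <- U -> M) has no collider blocking it and no conditioned non-collider, so it is open.
Try {L}:
  P1: blocked at chain node L ∈ conditioning set.
  P2: blocked at fork node L ∈ conditioning set.
  P3: blocked at fork node L ∈ conditioning set.
{L} contains no descendant of J and blocks every backdoor path.
No other singleton works — e.g. {U} leaves P2 open — so {L} is the unique smallest valid adjustment set.

{L}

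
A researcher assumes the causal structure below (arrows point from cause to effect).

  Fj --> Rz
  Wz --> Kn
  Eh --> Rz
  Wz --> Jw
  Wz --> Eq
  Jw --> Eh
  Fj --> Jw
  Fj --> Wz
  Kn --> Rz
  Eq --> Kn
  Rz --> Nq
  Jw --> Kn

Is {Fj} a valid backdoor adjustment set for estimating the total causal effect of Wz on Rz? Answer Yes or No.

Backdoor paths from Wz to Rz (paths whose first edge points into Wz):
  P1: Wz <- Fj -> Jw -> Kn -> Rz
  P2: Wz <- Fj -> Jw -> Eh -> Rz
  P3: Wz <- Fj -> Rz
Condition 1 (no descendant of Wz in the set): holds — descendants of Wz are {Eh, Eq, Jw, Kn, Nq, Rz}; none are in {Fj}.
Condition 2 (every backdoor path blocked by {Fj}):
  P1: blocked at fork node Fj ∈ conditioning set.
  P2: blocked at fork node Fj ∈ conditioning set.
  P3: blocked at fork node Fj ∈ conditioning set.
{Fj} satisfies the backdoor criterion.

Yes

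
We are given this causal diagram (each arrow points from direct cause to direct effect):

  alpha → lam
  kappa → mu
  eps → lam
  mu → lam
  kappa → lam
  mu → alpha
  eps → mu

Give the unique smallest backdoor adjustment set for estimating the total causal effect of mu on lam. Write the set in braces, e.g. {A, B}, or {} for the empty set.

{eps, kappa}

Variables eligible for adjustment (non-descendants of mu, excluding mu and lam): {eps, kappa}.
Backdoor paths from mu to lam:
  P1: mu <- eps -> lam
  P2: mu <- kappa -> lam
The empty set is not sufficient: P1 (mu <- eps -> lam) has no collider blocking it and no conditioned non-collider, so it is open.
Try {eps, kappa}:
  P1: blocked at fork node eps ∈ conditioning set.
  P2: blocked at fork node kappa ∈ conditioning set.
{eps, kappa} contains no descendant of mu and blocks every backdoor path.
Every element of {eps, kappa} is needed (dropping eps leaves P1 open; dropping kappa leaves P2 open), so no proper subset is valid.
Among all size-2 subsets of the eligible variables, only {eps, kappa} blocks every backdoor path, so it is the unique smallest valid adjustment set.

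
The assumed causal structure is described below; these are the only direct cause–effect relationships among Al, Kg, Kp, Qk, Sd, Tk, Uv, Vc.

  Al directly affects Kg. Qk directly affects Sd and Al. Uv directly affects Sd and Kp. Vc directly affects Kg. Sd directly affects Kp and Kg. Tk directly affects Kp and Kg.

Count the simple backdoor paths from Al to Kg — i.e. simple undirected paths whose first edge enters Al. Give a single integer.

A backdoor path from Al to Kg is any simple undirected path whose first edge points into Al (i.e. leaves Al via a parent).
Parents of Al: {Qk}.
Enumerating:
  P1: Al <- Qk -> Sd <- Uv -> Kp <- Tk -> Kg
  P2: Al <- Qk -> Sd -> Kp <- Tk -> Kg
  P3: Al <- Qk -> Sd -> Kg
That exhausts the simple backdoor paths. Count: 3.

3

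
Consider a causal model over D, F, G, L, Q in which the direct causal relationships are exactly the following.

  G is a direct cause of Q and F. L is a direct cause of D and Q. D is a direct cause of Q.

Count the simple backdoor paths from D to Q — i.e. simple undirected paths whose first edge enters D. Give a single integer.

1

A backdoor path from D to Q is any simple undirected path whose first edge points into D (i.e. leaves D via a parent).
Parents of D: {L}.
Enumerating:
  P1: D <- L -> Q
That exhausts the simple backdoor paths. Count: 1.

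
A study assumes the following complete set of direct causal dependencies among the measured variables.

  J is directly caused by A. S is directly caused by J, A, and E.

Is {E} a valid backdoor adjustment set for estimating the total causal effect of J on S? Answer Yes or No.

No

Backdoor paths from J to S (paths whose first edge points into J):
  P1: J <- A -> S
Condition 1 (no descendant of J in the set): holds — descendants of J are {S}; none are in {E}.
Condition 2 (every backdoor path blocked by {E}):
  P1: open — no interior node is in the conditioning set.
{E} does not satisfy the backdoor criterion.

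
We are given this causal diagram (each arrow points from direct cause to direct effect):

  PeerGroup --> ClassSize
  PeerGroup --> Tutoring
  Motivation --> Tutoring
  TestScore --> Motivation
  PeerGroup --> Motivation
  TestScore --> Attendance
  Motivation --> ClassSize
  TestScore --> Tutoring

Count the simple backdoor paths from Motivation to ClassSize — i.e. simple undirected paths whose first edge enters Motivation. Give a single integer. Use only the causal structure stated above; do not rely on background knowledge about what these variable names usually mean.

2

A backdoor path from Motivation to ClassSize is any simple undirected path whose first edge points into Motivation (i.e. leaves Motivation via a parent).
Parents of Motivation: {PeerGroup, TestScore}.
Enumerating:
  P1: Motivation <- PeerGroup -> ClassSize
  P2: Motivation <- TestScore -> Tutoring <- PeerGroup -> ClassSize
That exhausts the simple backdoor paths. Count: 2.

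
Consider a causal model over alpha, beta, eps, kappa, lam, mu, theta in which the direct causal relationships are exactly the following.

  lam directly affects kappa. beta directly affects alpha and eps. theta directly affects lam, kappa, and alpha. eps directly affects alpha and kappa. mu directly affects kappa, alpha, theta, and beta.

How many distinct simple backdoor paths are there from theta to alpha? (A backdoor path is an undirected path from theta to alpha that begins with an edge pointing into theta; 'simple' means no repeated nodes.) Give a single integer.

A backdoor path from theta to alpha is any simple undirected path whose first edge points into theta (i.e. leaves theta via a parent).
Parents of theta: {mu}.
Enumerating:
  P1: theta <- mu -> beta -> eps -> alpha
  P2: theta <- mu -> beta -> alpha
  P3: theta <- mu -> kappa <- eps <- beta -> alpha
  P4: theta <- mu -> kappa <- eps -> alpha
  P5: theta <- mu -> alpha
That exhausts the simple backdoor paths. Count: 5.

5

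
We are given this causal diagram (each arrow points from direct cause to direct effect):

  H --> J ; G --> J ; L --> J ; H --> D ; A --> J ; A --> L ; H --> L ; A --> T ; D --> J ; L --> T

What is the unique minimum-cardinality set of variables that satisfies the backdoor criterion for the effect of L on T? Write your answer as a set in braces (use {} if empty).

{A}

Variables eligible for adjustment (non-descendants of L, excluding L and T): {A, D, G, H}.
Backdoor paths from L to T:
  P1: L <- H -> D -> J <- A -> T
  P2: L <- H -> J <- A -> T
  P3: L <- A -> T
The empty set is not sufficient: P3 (L <- A -> T) has no collider blocking it and no conditioned non-collider, so it is open.
Try {A}:
  P1: blocked at collider J (neither it nor any descendant is in the conditioning set).
  P2: blocked at collider J (neither it nor any descendant is in the conditioning set).
  P3: blocked at fork node A ∈ conditioning set.
{A} contains no descendant of L and blocks every backdoor path.
No other singleton works — e.g. {H} leaves P3 open — so {A} is the unique smallest valid adjustment set.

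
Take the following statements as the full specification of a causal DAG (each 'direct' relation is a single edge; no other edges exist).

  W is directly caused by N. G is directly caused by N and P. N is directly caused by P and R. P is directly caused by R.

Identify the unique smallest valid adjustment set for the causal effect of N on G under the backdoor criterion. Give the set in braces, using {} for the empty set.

Variables eligible for adjustment (non-descendants of N, excluding N and G): {P, R}.
Backdoor paths from N to G:
  P1: N <- R -> P -> G
  P2: N <- P -> G
The empty set is not sufficient: P1 (N <- R -> P -> G) has no collider blocking it and no conditioned non-collider, so it is open.
Try {P}:
  P1: blocked at chain node P ∈ conditioning set.
  P2: blocked at fork node P ∈ conditioning set.
{P} contains no descendant of N and blocks every backdoor path.
No other singleton works — e.g. {R} leaves P2 open — so {P} is the unique smallest valid adjustment set.

{P}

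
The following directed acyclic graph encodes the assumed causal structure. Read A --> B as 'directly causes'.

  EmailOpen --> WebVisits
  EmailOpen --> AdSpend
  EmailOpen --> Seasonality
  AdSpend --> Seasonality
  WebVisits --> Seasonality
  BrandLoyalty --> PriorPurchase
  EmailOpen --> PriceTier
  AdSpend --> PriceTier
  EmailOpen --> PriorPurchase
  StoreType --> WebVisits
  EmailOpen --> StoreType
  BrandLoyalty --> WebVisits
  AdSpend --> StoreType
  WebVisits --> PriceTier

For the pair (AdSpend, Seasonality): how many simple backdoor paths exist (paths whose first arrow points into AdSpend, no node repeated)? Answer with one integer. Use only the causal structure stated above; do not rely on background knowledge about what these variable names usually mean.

A backdoor path from AdSpend to Seasonality is any simple undirected path whose first edge points into AdSpend (i.e. leaves AdSpend via a parent).
Parents of AdSpend: {EmailOpen}.
Enumerating:
  P1: AdSpend <- EmailOpen -> StoreType -> WebVisits -> Seasonality
  P2: AdSpend <- EmailOpen -> WebVisits -> Seasonality
  P3: AdSpend <- EmailOpen -> PriorPurchase <- BrandLoyalty -> WebVisits -> Seasonality
  P4: AdSpend <- EmailOpen -> Seasonality
  P5: AdSpend <- EmailOpen -> PriceTier <- WebVisits -> Seasonality
That exhausts the simple backdoor paths. Count: 5.

5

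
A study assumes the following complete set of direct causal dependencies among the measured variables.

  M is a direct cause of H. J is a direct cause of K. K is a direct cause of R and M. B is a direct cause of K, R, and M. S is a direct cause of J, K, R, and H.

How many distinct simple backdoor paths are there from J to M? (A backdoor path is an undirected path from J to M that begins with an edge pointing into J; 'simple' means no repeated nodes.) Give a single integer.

A backdoor path from J to M is any simple undirected path whose first edge points into J (i.e. leaves J via a parent).
Parents of J: {S}.
Enumerating:
  P1: J <- S -> K <- B -> M
  P2: J <- S -> K -> M
  P3: J <- S -> K -> R <- B -> M
  P4: J <- S -> H <- M
  P5: J <- S -> R <- B -> K -> M
  P6: J <- S -> R <- B -> M
  P7: J <- S -> R <- K <- B -> M
  P8: J <- S -> R <- K -> M
That exhausts the simple backdoor paths. Count: 8.

8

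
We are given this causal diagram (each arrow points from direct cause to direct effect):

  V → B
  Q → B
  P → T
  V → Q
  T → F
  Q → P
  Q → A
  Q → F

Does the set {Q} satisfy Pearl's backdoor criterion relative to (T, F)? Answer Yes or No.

Backdoor paths from T to F (paths whose first edge points into T):
  P1: T <- P <- Q -> F
Condition 1 (no descendant of T in the set): holds — descendants of T are {F}; none are in {Q}.
Condition 2 (every backdoor path blocked by {Q}):
  P1: blocked at fork node Q ∈ conditioning set.
{Q} satisfies the backdoor criterion.

Yes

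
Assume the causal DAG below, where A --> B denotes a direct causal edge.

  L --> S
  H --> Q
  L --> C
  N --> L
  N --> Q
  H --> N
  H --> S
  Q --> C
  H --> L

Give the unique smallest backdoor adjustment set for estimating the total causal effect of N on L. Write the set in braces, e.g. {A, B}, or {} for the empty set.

Variables eligible for adjustment (non-descendants of N, excluding N and L): {H}.
Backdoor paths from N to L:
  P1: N <- H -> Q -> C <- L
  P2: N <- H -> L
  P3: N <- H -> S <- L
The empty set is not sufficient: P2 (N <- H -> L) has no collider blocking it and no conditioned non-collider, so it is open.
Try {H}:
  P1: blocked at fork node H ∈ conditioning set.
  P2: blocked at fork node H ∈ conditioning set.
  P3: blocked at fork node H ∈ conditioning set.
{H} contains no descendant of N and blocks every backdoor path.
{H} is the unique smallest valid adjustment set.

{H}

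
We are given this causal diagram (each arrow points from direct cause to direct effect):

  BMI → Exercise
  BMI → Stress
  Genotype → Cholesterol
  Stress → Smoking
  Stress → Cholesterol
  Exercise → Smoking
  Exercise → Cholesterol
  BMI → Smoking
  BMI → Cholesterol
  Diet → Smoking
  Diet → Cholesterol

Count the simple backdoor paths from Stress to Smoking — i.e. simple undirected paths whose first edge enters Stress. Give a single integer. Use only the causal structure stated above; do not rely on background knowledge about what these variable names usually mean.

A backdoor path from Stress to Smoking is any simple undirected path whose first edge points into Stress (i.e. leaves Stress via a parent).
Parents of Stress: {BMI}.
Enumerating:
  P1: Stress <- BMI -> Exercise -> Cholesterol <- Diet -> Smoking
  P2: Stress <- BMI -> Exercise -> Smoking
  P3: Stress <- BMI -> Cholesterol <- Exercise -> Smoking
  P4: Stress <- BMI -> Cholesterol <- Diet -> Smoking
  P5: Stress <- BMI -> Smoking
That exhausts the simple backdoor paths. Count: 5.

5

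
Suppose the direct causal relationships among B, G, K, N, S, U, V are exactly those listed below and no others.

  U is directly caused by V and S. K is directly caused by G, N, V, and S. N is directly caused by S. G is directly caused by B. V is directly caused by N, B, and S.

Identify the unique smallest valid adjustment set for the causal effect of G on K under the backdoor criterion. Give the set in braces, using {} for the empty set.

Variables eligible for adjustment (non-descendants of G, excluding G and K): {B, N, S, U, V}.
Backdoor paths from G to K:
  P1: G <- B -> V <- S -> N -> K
  P2: G <- B -> V <- S -> K
  P3: G <- B -> V <- N <- S -> K
  P4: G <- B -> V <- N -> K
  P5: G <- B -> V -> U <- S -> N -> K
  P6: G <- B -> V -> U <- S -> K
  P7: G <- B -> V -> K
The empty set is not sufficient: P7 (G <- B -> V -> K) has no collider blocking it and no conditioned non-collider, so it is open.
Try {B}:
  P1: blocked at fork node B ∈ conditioning set.
  P2: blocked at fork node B ∈ conditioning set.
  P3: blocked at fork node B ∈ conditioning set.
  P4: blocked at fork node B ∈ conditioning set.
  P5: blocked at fork node B ∈ conditioning set.
  P6: blocked at fork node B ∈ conditioning set.
  P7: blocked at fork node B ∈ conditioning set.
{B} contains no descendant of G and blocks every backdoor path.
No other singleton works — e.g. {S} leaves P7 open — so {B} is the unique smallest valid adjustment set.

{B}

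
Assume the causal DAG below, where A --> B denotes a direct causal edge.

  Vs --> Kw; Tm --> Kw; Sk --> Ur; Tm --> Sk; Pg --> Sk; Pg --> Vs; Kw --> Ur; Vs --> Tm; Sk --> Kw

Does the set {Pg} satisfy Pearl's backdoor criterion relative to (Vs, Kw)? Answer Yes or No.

Yes

Backdoor paths from Vs to Kw (paths whose first edge points into Vs):
  P1: Vs <- Pg -> Sk <- Tm -> Kw
  P2: Vs <- Pg -> Sk -> Kw
  P3: Vs <- Pg -> Sk -> Ur <- Kw
Condition 1 (no descendant of Vs in the set): holds — descendants of Vs are {Kw, Sk, Tm, Ur}; none are in {Pg}.
Condition 2 (every backdoor path blocked by {Pg}):
  P1: blocked at fork node Pg ∈ conditioning set.
  P2: blocked at fork node Pg ∈ conditioning set.
  P3: blocked at fork node Pg ∈ conditioning set.
{Pg} satisfies the backdoor criterion.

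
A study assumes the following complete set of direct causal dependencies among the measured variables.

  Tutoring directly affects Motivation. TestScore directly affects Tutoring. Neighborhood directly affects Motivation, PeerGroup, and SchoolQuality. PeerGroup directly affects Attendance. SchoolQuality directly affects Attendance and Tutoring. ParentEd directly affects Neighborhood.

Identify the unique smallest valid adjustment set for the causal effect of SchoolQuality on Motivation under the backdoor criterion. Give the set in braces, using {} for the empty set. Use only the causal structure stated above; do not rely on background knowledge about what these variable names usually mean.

Variables eligible for adjustment (non-descendants of SchoolQuality, excluding SchoolQuality and Motivation): {Neighborhood, ParentEd, PeerGroup, TestScore}.
Backdoor paths from SchoolQuality to Motivation:
  P1: SchoolQuality <- Neighborhood -> Motivation
The empty set is not sufficient: P1 (SchoolQuality <- Neighborhood -> Motivation) has no collider blocking it and no conditioned non-collider, so it is open.
Try {Neighborhood}:
  P1: blocked at fork node Neighborhood ∈ conditioning set.
{Neighborhood} contains no descendant of SchoolQuality and blocks every backdoor path.
No other singleton works — e.g. {ParentEd} leaves P1 open — so {Neighborhood} is the unique smallest valid adjustment set.

{Neighborhood}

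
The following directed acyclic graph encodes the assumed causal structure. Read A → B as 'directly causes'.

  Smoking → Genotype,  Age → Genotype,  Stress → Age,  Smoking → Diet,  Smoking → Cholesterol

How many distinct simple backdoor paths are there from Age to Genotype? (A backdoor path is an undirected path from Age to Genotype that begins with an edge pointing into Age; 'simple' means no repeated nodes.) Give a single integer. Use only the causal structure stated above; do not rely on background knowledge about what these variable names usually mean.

A backdoor path from Age to Genotype is any simple undirected path whose first edge points into Age (i.e. leaves Age via a parent).
Parents of Age: {Stress}.
No simple path from any parent of Age reaches Genotype without revisiting Age, so there are no backdoor paths.

0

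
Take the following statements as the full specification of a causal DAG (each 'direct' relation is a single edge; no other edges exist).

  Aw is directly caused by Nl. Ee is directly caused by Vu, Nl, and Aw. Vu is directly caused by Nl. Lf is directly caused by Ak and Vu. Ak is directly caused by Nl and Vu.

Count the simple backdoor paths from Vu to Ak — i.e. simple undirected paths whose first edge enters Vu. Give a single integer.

A backdoor path from Vu to Ak is any simple undirected path whose first edge points into Vu (i.e. leaves Vu via a parent).
Parents of Vu: {Nl}.
Enumerating:
  P1: Vu <- Nl -> Ak
That exhausts the simple backdoor paths. Count: 1.

1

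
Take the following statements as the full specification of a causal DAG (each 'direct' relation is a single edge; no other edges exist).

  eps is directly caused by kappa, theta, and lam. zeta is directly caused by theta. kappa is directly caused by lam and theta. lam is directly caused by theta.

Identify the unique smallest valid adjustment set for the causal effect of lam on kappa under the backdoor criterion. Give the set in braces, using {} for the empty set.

Variables eligible for adjustment (non-descendants of lam, excluding lam and kappa): {theta, zeta}.
Backdoor paths from lam to kappa:
  P1: lam <- theta -> kappa
  P2: lam <- theta -> eps <- kappa
The empty set is not sufficient: P1 (lam <- theta -> kappa) has no collider blocking it and no conditioned non-collider, so it is open.
Try {theta}:
  P1: blocked at fork node theta ∈ conditioning set.
  P2: blocked at fork node theta ∈ conditioning set.
{theta} contains no descendant of lam and blocks every backdoor path.
No other singleton works — e.g. {zeta} leaves P1 open — so {theta} is the unique smallest valid adjustment set.

{theta}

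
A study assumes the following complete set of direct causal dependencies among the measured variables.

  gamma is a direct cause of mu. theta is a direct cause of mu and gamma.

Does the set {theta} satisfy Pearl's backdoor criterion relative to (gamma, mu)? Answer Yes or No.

Backdoor paths from gamma to mu (paths whose first edge points into gamma):
  P1: gamma <- theta -> mu
Condition 1 (no descendant of gamma in the set): holds — descendants of gamma are {mu}; none are in {theta}.
Condition 2 (every backdoor path blocked by {theta}):
  P1: blocked at fork node theta ∈ conditioning set.
{theta} satisfies the backdoor criterion.

Yes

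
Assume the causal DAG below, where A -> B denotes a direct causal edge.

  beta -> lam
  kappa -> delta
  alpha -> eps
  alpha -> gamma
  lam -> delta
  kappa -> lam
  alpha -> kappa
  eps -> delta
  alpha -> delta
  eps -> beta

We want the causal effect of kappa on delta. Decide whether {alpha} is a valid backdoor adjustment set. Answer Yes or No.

Backdoor paths from kappa to delta (paths whose first edge points into kappa):
  P1: kappa <- alpha -> eps -> beta -> lam -> delta
  P2: kappa <- alpha -> eps -> delta
  P3: kappa <- alpha -> delta
Condition 1 (no descendant of kappa in the set): holds — descendants of kappa are {delta, lam}; none are in {alpha}.
Condition 2 (every backdoor path blocked by {alpha}):
  P1: blocked at fork node alpha ∈ conditioning set.
  P2: blocked at fork node alpha ∈ conditioning set.
  P3: blocked at fork node alpha ∈ conditioning set.
{alpha} satisfies the backdoor criterion.

Yes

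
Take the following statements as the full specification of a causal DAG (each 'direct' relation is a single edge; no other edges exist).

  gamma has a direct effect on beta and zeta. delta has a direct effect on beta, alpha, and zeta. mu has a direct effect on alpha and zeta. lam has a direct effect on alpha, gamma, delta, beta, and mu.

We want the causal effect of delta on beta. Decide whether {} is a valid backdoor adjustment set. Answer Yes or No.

No

Backdoor paths from delta to beta (paths whose first edge points into delta):
  P1: delta <- lam -> mu -> zeta <- gamma -> beta
  P2: delta <- lam -> alpha <- mu -> zeta <- gamma -> beta
  P3: delta <- lam -> gamma -> beta
  P4: delta <- lam -> beta
Condition 1 (no descendant of delta in the set): holds — descendants of delta are {alpha, beta, zeta}; none are in {}.
Condition 2 (every backdoor path blocked by {}):
  P1: blocked at collider zeta (neither it nor any descendant is in the conditioning set).
  P2: blocked at collider alpha (neither it nor any descendant is in the conditioning set).
  P3: open — no interior node is in the conditioning set.
  P4: open — no interior node is in the conditioning set.
{} does not satisfy the backdoor criterion.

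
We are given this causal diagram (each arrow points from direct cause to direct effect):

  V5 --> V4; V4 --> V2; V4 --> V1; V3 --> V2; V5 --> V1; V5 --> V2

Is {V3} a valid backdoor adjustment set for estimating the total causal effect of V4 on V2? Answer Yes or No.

No

Backdoor paths from V4 to V2 (paths whose first edge points into V4):
  P1: V4 <- V5 -> V2
Condition 1 (no descendant of V4 in the set): holds — descendants of V4 are {V1, V2}; none are in {V3}.
Condition 2 (every backdoor path blocked by {V3}):
  P1: open — no interior node is in the conditioning set.
{V3} does not satisfy the backdoor criterion.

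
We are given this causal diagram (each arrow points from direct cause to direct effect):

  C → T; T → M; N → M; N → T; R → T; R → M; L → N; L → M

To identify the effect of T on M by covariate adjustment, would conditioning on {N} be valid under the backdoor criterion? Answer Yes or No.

No

Backdoor paths from T to M (paths whose first edge points into T):
  P1: T <- R -> M
  P2: T <- N <- L -> M
  P3: T <- N -> M
Condition 1 (no descendant of T in the set): holds — descendants of T are {M}; none are in {N}.
Condition 2 (every backdoor path blocked by {N}):
  P1: open — no interior node is in the conditioning set.
  P2: blocked at chain node N ∈ conditioning set.
  P3: blocked at fork node N ∈ conditioning set.
{N} does not satisfy the backdoor criterion.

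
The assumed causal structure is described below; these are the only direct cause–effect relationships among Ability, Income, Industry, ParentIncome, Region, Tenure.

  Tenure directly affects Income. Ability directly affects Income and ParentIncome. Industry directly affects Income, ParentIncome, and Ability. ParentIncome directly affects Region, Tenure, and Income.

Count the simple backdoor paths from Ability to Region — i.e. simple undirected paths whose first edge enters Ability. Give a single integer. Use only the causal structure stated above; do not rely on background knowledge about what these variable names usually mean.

3

A backdoor path from Ability to Region is any simple undirected path whose first edge points into Ability (i.e. leaves Ability via a parent).
Parents of Ability: {Industry}.
Enumerating:
  P1: Ability <- Industry -> ParentIncome -> Region
  P2: Ability <- Industry -> Income <- ParentIncome -> Region
  P3: Ability <- Industry -> Income <- Tenure <- ParentIncome -> Region
That exhausts the simple backdoor paths. Count: 3.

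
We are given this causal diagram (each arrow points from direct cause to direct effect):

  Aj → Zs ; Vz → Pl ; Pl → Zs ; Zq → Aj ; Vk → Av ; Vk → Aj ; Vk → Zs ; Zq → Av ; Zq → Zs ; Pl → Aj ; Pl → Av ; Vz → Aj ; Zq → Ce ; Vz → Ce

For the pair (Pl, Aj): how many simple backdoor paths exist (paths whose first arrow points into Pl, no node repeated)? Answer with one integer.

A backdoor path from Pl to Aj is any simple undirected path whose first edge points into Pl (i.e. leaves Pl via a parent).
Parents of Pl: {Vz}.
Enumerating:
  P1: Pl <- Vz -> Ce <- Zq -> Aj
  P2: Pl <- Vz -> Ce <- Zq -> Av <- Vk -> Aj
  P3: Pl <- Vz -> Ce <- Zq -> Av <- Vk -> Zs <- Aj
  P4: Pl <- Vz -> Ce <- Zq -> Zs <- Vk -> Aj
  P5: Pl <- Vz -> Ce <- Zq -> Zs <- Aj
  P6: Pl <- Vz -> Aj
That exhausts the simple backdoor paths. Count: 6.

6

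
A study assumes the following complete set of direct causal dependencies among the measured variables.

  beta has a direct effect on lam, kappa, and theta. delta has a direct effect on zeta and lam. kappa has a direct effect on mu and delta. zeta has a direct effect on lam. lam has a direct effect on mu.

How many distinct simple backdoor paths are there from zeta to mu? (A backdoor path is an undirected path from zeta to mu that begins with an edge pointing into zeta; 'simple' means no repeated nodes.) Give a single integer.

A backdoor path from zeta to mu is any simple undirected path whose first edge points into zeta (i.e. leaves zeta via a parent).
Parents of zeta: {delta}.
Enumerating:
  P1: zeta <- delta <- kappa <- beta -> lam -> mu
  P2: zeta <- delta <- kappa -> mu
  P3: zeta <- delta -> lam <- beta -> kappa -> mu
  P4: zeta <- delta -> lam -> mu
That exhausts the simple backdoor paths. Count: 4.

4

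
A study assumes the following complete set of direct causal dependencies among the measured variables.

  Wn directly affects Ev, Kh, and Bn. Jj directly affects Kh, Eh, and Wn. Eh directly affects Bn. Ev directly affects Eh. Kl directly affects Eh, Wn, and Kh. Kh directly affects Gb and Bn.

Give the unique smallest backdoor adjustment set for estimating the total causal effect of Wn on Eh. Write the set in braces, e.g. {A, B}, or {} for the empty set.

{Jj, Kl}

Variables eligible for adjustment (non-descendants of Wn, excluding Wn and Eh): {Jj, Kl}.
Backdoor paths from Wn to Eh:
  P1: Wn <- Kl -> Kh <- Jj -> Eh
  P2: Wn <- Kl -> Kh -> Bn <- Eh
  P3: Wn <- Kl -> Eh
  P4: Wn <- Jj -> Kh <- Kl -> Eh
  P5: Wn <- Jj -> Kh -> Bn <- Eh
  P6: Wn <- Jj -> Eh
The empty set is not sufficient: P3 (Wn <- Kl -> Eh) has no collider blocking it and no conditioned non-collider, so it is open.
Try {Jj, Kl}:
  P1: blocked at fork node Kl ∈ conditioning set.
  P2: blocked at fork node Kl ∈ conditioning set.
  P3: blocked at fork node Kl ∈ conditioning set.
  P4: blocked at fork node Jj ∈ conditioning set.
  P5: blocked at fork node Jj ∈ conditioning set.
  P6: blocked at fork node Jj ∈ conditioning set.
{Jj, Kl} contains no descendant of Wn and blocks every backdoor path.
Every element of {Jj, Kl} is needed (dropping Jj leaves P6 open; dropping Kl leaves P3 open), so no proper subset is valid.
Among all size-2 subsets of the eligible variables, only {Jj, Kl} blocks every backdoor path, so it is the unique smallest valid adjustment set.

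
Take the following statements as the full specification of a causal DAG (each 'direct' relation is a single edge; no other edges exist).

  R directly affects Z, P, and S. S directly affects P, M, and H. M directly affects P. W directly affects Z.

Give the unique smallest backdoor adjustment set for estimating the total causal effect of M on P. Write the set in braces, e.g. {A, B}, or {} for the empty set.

Variables eligible for adjustment (non-descendants of M, excluding M and P): {H, R, S, W, Z}.
Backdoor paths from M to P:
  P1: M <- S <- R -> P
  P2: M <- S -> P
The empty set is not sufficient: P1 (M <- S <- R -> P) has no collider blocking it and no conditioned non-collider, so it is open.
Try {S}:
  P1: blocked at chain node S ∈ conditioning set.
  P2: blocked at fork node S ∈ conditioning set.
{S} contains no descendant of M and blocks every backdoor path.
No other singleton works — e.g. {W} leaves P1 open — so {S} is the unique smallest valid adjustment set.

{S}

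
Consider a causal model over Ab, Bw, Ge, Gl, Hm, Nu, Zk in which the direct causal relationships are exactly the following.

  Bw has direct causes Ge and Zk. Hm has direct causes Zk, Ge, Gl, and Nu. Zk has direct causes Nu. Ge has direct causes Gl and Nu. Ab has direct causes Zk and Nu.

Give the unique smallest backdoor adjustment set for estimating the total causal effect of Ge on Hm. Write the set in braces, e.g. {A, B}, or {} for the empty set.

{Gl, Nu}

Variables eligible for adjustment (non-descendants of Ge, excluding Ge and Hm): {Ab, Gl, Nu, Zk}.
Backdoor paths from Ge to Hm:
  P1: Ge <- Nu -> Zk -> Hm
  P2: Ge <- Nu -> Ab <- Zk -> Hm
  P3: Ge <- Nu -> Hm
  P4: Ge <- Gl -> Hm
The empty set is not sufficient: P1 (Ge <- Nu -> Zk -> Hm) has no collider blocking it and no conditioned non-collider, so it is open.
Try {Gl, Nu}:
  P1: blocked at fork node Nu ∈ conditioning set.
  P2: blocked at fork node Nu ∈ conditioning set.
  P3: blocked at fork node Nu ∈ conditioning set.
  P4: blocked at fork node Gl ∈ conditioning set.
{Gl, Nu} contains no descendant of Ge and blocks every backdoor path.
Every element of {Gl, Nu} is needed (dropping Gl leaves P4 open; dropping Nu leaves P1 open), so no proper subset is valid.
Among all size-2 subsets of the eligible variables, only {Gl, Nu} blocks every backdoor path, so it is the unique smallest valid adjustment set.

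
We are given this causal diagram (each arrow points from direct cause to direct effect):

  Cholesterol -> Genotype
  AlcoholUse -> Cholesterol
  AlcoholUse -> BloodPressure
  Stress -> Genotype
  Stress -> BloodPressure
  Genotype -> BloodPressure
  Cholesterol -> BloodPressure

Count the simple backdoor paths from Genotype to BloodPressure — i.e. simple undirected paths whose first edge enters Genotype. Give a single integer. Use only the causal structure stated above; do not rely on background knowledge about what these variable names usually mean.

3

A backdoor path from Genotype to BloodPressure is any simple undirected path whose first edge points into Genotype (i.e. leaves Genotype via a parent).
Parents of Genotype: {Cholesterol, Stress}.
Enumerating:
  P1: Genotype <- Cholesterol <- AlcoholUse -> BloodPressure
  P2: Genotype <- Cholesterol -> BloodPressure
  P3: Genotype <- Stress -> BloodPressure
That exhausts the simple backdoor paths. Count: 3.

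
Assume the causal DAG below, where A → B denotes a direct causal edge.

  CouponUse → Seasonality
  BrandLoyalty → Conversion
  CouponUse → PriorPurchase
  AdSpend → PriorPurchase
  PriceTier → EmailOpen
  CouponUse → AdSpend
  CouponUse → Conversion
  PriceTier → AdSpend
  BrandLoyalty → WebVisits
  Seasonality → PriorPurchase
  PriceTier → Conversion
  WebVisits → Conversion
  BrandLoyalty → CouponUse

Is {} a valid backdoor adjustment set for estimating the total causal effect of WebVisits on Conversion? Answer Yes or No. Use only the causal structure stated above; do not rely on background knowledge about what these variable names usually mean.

No

Backdoor paths from WebVisits to Conversion (paths whose first edge points into WebVisits):
  P1: WebVisits <- BrandLoyalty -> CouponUse -> AdSpend <- PriceTier -> Conversion
  P2: WebVisits <- BrandLoyalty -> CouponUse -> Seasonality -> PriorPurchase <- AdSpend <- PriceTier -> Conversion
  P3: WebVisits <- BrandLoyalty -> CouponUse -> PriorPurchase <- AdSpend <- PriceTier -> Conversion
  P4: WebVisits <- BrandLoyalty -> CouponUse -> Conversion
  P5: WebVisits <- BrandLoyalty -> Conversion
Condition 1 (no descendant of WebVisits in the set): holds — descendants of WebVisits are {Conversion}; none are in {}.
Condition 2 (every backdoor path blocked by {}):
  P1: blocked at collider AdSpend (neither it nor any descendant is in the conditioning set).
  P2: blocked at collider PriorPurchase (neither it nor any descendant is in the conditioning set).
  P3: blocked at collider PriorPurchase (neither it nor any descendant is in the conditioning set).
  P4: open — no interior node is in the conditioning set.
  P5: open — no interior node is in the conditioning set.
{} does not satisfy the backdoor criterion.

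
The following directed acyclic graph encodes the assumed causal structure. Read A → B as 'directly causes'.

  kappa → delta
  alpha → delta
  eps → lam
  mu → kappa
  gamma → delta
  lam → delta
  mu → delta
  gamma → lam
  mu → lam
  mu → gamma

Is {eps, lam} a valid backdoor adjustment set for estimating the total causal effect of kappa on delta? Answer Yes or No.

No

Backdoor paths from kappa to delta (paths whose first edge points into kappa):
  P1: kappa <- mu -> gamma -> lam -> delta
  P2: kappa <- mu -> gamma -> delta
  P3: kappa <- mu -> lam <- gamma -> delta
  P4: kappa <- mu -> lam -> delta
  P5: kappa <- mu -> delta
Condition 1 (no descendant of kappa in the set): holds — descendants of kappa are {delta}; none are in {eps, lam}.
Condition 2 (every backdoor path blocked by {eps, lam}):
  P1: blocked at chain node lam ∈ conditioning set.
  P2: open — no interior node is in the conditioning set.
  P3: open — collider(s) lam are conditioned on (or have a conditioned descendant) and no non-collider on the path is in the set.
  P4: blocked at chain node lam ∈ conditioning set.
  P5: open — no interior node is in the conditioning set.
{eps, lam} does not satisfy the backdoor criterion.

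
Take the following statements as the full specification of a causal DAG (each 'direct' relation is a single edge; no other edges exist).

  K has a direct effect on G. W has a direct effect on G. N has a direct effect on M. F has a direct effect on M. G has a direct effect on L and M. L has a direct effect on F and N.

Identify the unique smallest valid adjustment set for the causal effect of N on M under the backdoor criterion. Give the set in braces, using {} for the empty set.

Variables eligible for adjustment (non-descendants of N, excluding N and M): {F, G, K, L, W}.
Backdoor paths from N to M:
  P1: N <- L <- G -> M
  P2: N <- L -> F -> M
The empty set is not sufficient: P1 (N <- L <- G -> M) has no collider blocking it and no conditioned non-collider, so it is open.
Try {L}:
  P1: blocked at chain node L ∈ conditioning set.
  P2: blocked at fork node L ∈ conditioning set.
{L} contains no descendant of N and blocks every backdoor path.
No other singleton works — e.g. {K} leaves P1 open — so {L} is the unique smallest valid adjustment set.

{L}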